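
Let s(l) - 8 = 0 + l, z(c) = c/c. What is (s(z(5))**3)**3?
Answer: 387420489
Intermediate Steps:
z(c) = 1
s(l) = 8 + l (s(l) = 8 + (0 + l) = 8 + l)
(s(z(5))**3)**3 = ((8 + 1)**3)**3 = (9**3)**3 = 729**3 = 387420489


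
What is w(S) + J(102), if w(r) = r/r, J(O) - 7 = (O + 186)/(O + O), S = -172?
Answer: 160/17 ≈ 9.4118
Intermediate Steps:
J(O) = 7 + (186 + O)/(2*O) (J(O) = 7 + (O + 186)/(O + O) = 7 + (186 + O)/((2*O)) = 7 + (186 + O)*(1/(2*O)) = 7 + (186 + O)/(2*O))
w(r) = 1
w(S) + J(102) = 1 + (15/2 + 93/102) = 1 + (15/2 + 93*(1/102)) = 1 + (15/2 + 31/34) = 1 + 143/17 = 160/17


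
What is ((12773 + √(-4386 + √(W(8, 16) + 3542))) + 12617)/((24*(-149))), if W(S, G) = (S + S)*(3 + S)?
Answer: -12695/1788 - I*√(4386 - 13*√22)/3576 ≈ -7.1001 - 0.018391*I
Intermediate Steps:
W(S, G) = 2*S*(3 + S) (W(S, G) = (2*S)*(3 + S) = 2*S*(3 + S))
((12773 + √(-4386 + √(W(8, 16) + 3542))) + 12617)/((24*(-149))) = ((12773 + √(-4386 + √(2*8*(3 + 8) + 3542))) + 12617)/((24*(-149))) = ((12773 + √(-4386 + √(2*8*11 + 3542))) + 12617)/(-3576) = ((12773 + √(-4386 + √(176 + 3542))) + 12617)*(-1/3576) = ((12773 + √(-4386 + √3718)) + 12617)*(-1/3576) = ((12773 + √(-4386 + 13*√22)) + 12617)*(-1/3576) = (25390 + √(-4386 + 13*√22))*(-1/3576) = -12695/1788 - √(-4386 + 13*√22)/3576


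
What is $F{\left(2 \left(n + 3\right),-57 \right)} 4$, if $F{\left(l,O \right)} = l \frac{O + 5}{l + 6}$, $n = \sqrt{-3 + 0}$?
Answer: $\frac{208 \left(- \sqrt{3} + 3 i\right)}{\sqrt{3} - 6 i} \approx -112.0 - 27.713 i$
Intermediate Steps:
$n = i \sqrt{3}$ ($n = \sqrt{-3} = i \sqrt{3} \approx 1.732 i$)
$F{\left(l,O \right)} = \frac{l \left(5 + O\right)}{6 + l}$ ($F{\left(l,O \right)} = l \frac{5 + O}{6 + l} = \frac{l \left(5 + O\right)}{6 + l}$)
$F{\left(2 \left(n + 3\right),-57 \right)} 4 = \frac{2 \left(i \sqrt{3} + 3\right) \left(5 - 57\right)}{6 + 2 \left(i \sqrt{3} + 3\right)} 4 = 2 \left(3 + i \sqrt{3}\right) \frac{1}{6 + 2 \left(3 + i \sqrt{3}\right)} \left(-52\right) 4 = \left(6 + 2 i \sqrt{3}\right) \frac{1}{6 + \left(6 + 2 i \sqrt{3}\right)} \left(-52\right) 4 = \left(6 + 2 i \sqrt{3}\right) \frac{1}{12 + 2 i \sqrt{3}} \left(-52\right) 4 = - \frac{52 \left(6 + 2 i \sqrt{3}\right)}{12 + 2 i \sqrt{3}} \cdot 4 = - \frac{208 \left(6 + 2 i \sqrt{3}\right)}{12 + 2 i \sqrt{3}}$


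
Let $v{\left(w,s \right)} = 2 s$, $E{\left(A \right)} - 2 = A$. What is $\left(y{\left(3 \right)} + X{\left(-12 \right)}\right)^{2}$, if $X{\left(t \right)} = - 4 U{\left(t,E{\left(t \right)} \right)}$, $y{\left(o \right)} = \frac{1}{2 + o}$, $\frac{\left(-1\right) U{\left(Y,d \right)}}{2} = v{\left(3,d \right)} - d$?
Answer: $\frac{159201}{25} \approx 6368.0$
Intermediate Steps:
$E{\left(A \right)} = 2 + A$
$U{\left(Y,d \right)} = - 2 d$ ($U{\left(Y,d \right)} = - 2 \left(2 d - d\right) = - 2 d$)
$X{\left(t \right)} = 16 + 8 t$ ($X{\left(t \right)} = - 4 \left(- 2 \left(2 + t\right)\right) = - 4 \left(-4 - 2 t\right) = 16 + 8 t$)
$\left(y{\left(3 \right)} + X{\left(-12 \right)}\right)^{2} = \left(\frac{1}{2 + 3} + \left(16 + 8 \left(-12\right)\right)\right)^{2} = \left(\frac{1}{5} + \left(16 - 96\right)\right)^{2} = \left(\frac{1}{5} - 80\right)^{2} = \left(- \frac{399}{5}\right)^{2} = \frac{159201}{25}$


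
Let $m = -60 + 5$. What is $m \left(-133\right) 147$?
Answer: $1075305$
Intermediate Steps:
$m = -55$
$m \left(-133\right) 147 = \left(-55\right) \left(-133\right) 147 = 7315 \cdot 147 = 1075305$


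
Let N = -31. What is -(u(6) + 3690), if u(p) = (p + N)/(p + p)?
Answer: -44255/12 ≈ -3687.9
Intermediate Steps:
u(p) = (-31 + p)/(2*p) (u(p) = (p - 31)/(p + p) = (-31 + p)/((2*p)) = (-31 + p)*(1/(2*p)) = (-31 + p)/(2*p))
-(u(6) + 3690) = -((1/2)*(-31 + 6)/6 + 3690) = -((1/2)*(1/6)*(-25) + 3690) = -(-25/12 + 3690) = -1*44255/12 = -44255/12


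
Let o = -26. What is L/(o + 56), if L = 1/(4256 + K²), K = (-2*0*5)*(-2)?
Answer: 1/127680 ≈ 7.8321e-6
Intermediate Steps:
K = 0 (K = (0*5)*(-2) = 0*(-2) = 0)
L = 1/4256 (L = 1/(4256 + 0²) = 1/(4256 + 0) = 1/4256 ≈ 0.00023496)
L/(o + 56) = 1/(4256*(-26 + 56)) = (1/4256)/30 = (1/4256)*(1/30) = 1/127680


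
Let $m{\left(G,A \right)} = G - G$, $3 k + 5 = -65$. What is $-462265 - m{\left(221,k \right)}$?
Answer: $-462265$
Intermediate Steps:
$k = - \frac{70}{3}$ ($k = - \frac{5}{3} + \frac{1}{3} \left(-65\right) = - \frac{5}{3} - \frac{65}{3} = - \frac{70}{3} \approx -23.333$)
$m{\left(G,A \right)} = 0$
$-462265 - m{\left(221,k \right)} = -462265 - 0 = -462265 + 0 = -462265$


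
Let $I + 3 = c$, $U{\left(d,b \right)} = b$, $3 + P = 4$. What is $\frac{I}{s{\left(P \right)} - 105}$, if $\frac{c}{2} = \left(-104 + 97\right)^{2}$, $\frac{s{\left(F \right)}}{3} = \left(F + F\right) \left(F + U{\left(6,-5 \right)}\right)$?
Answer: $- \frac{95}{129} \approx -0.73643$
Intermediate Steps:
$P = 1$ ($P = -3 + 4 = 1$)
$s{\left(F \right)} = 6 F \left(-5 + F\right)$ ($s{\left(F \right)} = 3 \left(F + F\right) \left(F - 5\right) = 3 \cdot 2 F \left(-5 + F\right) = 6 F \left(-5 + F\right)$)
$c = 98$ ($c = 2 \left(-104 + 97\right)^{2} = 2 \left(-7\right)^{2} = 2 \cdot 49 = 98$)
$I = 95$ ($I = -3 + 98 = 95$)
$\frac{I}{s{\left(P \right)} - 105} = \frac{1}{6 \cdot 1 \left(-5 + 1\right) - 105} \cdot 95 = \frac{1}{6 \cdot 1 \left(-4\right) - 105} \cdot 95 = \frac{1}{-24 - 105} \cdot 95 = \frac{1}{-129} \cdot 95 = \left(- \frac{1}{129}\right) 95 = - \frac{95}{129}$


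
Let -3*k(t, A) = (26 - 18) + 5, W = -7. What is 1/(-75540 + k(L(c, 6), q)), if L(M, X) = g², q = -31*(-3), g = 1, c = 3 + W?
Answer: -3/226633 ≈ -1.3237e-5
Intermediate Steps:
c = -4 (c = 3 - 7 = -4)
q = 93
L(M, X) = 1 (L(M, X) = 1² = 1)
k(t, A) = -13/3 (k(t, A) = -((26 - 18) + 5)/3 = -(8 + 5)/3 = -⅓*13 = -13/3)
1/(-75540 + k(L(c, 6), q)) = 1/(-75540 - 13/3) = 1/(-226633/3) = -3/226633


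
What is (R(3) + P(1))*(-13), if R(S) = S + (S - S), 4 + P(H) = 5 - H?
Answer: -39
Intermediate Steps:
P(H) = 1 - H (P(H) = -4 + (5 - H) = 1 - H)
R(S) = S (R(S) = S + 0 = S)
(R(3) + P(1))*(-13) = (3 + (1 - 1*1))*(-13) = (3 + (1 - 1))*(-13) = (3 + 0)*(-13) = 3*(-13) = -39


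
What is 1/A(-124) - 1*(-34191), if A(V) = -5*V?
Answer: 21198421/620 ≈ 34191.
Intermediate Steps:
1/A(-124) - 1*(-34191) = 1/(-5*(-124)) - 1*(-34191) = 1/620 + 34191 = 21198421/620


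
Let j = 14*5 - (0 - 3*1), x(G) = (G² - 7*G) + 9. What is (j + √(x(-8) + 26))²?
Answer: (73 + √155)² ≈ 7301.7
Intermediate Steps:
x(G) = 9 + G² - 7*G
j = 73 (j = 70 - (0 - 3) = 70 - 1*(-3) = 70 + 3 = 73)
(j + √(x(-8) + 26))² = (73 + √((9 + (-8)² - 7*(-8)) + 26))² = (73 + √((9 + 64 + 56) + 26))² = (73 + √(129 + 26))² = (73 + √155)²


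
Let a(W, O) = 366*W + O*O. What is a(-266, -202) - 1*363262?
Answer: -419814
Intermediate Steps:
a(W, O) = O² + 366*W (a(W, O) = 366*W + O² = O² + 366*W)
a(-266, -202) - 1*363262 = ((-202)² + 366*(-266)) - 1*363262 = (40804 - 97356) - 363262 = -56552 - 363262 = -419814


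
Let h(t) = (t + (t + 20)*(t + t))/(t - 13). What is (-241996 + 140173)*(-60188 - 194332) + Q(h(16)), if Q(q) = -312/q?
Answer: 3783734534043/146 ≈ 2.5916e+10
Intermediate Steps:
h(t) = (t + 2*t*(20 + t))/(-13 + t) (h(t) = (t + (20 + t)*(2*t))/(-13 + t) = (t + 2*t*(20 + t))/(-13 + t))
(-241996 + 140173)*(-60188 - 194332) + Q(h(16)) = (-241996 + 140173)*(-60188 - 194332) - 312*(-13 + 16)/(16*(41 + 2*16)) = -101823*(-254520) - 312*3/(16*(41 + 32)) = 25915989960 - 312/(16*(⅓)*73) = 25915989960 - 312/1168/3 = 25915989960 - 312*3/1168 = 25915989960 - 117/146 = 3783734534043/146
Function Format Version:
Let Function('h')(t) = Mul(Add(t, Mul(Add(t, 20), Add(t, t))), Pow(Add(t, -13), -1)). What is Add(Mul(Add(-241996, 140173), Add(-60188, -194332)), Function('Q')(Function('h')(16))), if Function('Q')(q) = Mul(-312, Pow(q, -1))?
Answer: Rational(3783734534043, 146) ≈ 2.5916e+10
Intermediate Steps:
Function('h')(t) = Mul(Pow(Add(-13, t), -1), Add(t, Mul(2, t, Add(20, t)))) (Function('h')(t) = Mul(Add(t, Mul(Add(20, t), Mul(2, t))), Pow(Add(-13, t), -1)) = Mul(Add(t, Mul(2, t, Add(20, t))), Pow(Add(-13, t), -1)) = Mul(Pow(Add(-13, t), -1), Add(t, Mul(2, t, Add(20, t)))))
Add(Mul(Add(-241996, 140173), Add(-60188, -194332)), Function('Q')(Function('h')(16))) = Add(Mul(Add(-241996, 140173), Add(-60188, -194332)), Mul(-312, Pow(Mul(16, Pow(Add(-13, 16), -1), Add(41, Mul(2, 16))), -1))) = Add(Mul(-101823, -254520), Mul(-312, Pow(Mul(16, Pow(3, -1), Add(41, 32)), -1))) = Add(25915989960, Mul(-312, Pow(Mul(16, Rational(1, 3), 73), -1))) = Add(25915989960, Mul(-312, Pow(Rational(1168, 3), -1))) = Add(25915989960, Mul(-312, Rational(3, 1168))) = Add(25915989960, Rational(-117, 146)) = Rational(3783734534043, 146)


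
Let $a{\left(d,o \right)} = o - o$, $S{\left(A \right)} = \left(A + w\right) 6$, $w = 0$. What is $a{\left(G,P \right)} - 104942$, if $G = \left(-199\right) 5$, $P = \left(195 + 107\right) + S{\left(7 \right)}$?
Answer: $-104942$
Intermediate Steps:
$S{\left(A \right)} = 6 A$ ($S{\left(A \right)} = \left(A + 0\right) 6 = A 6 = 6 A$)
$P = 344$ ($P = \left(195 + 107\right) + 6 \cdot 7 = 302 + 42 = 344$)
$G = -995$
$a{\left(d,o \right)} = 0$
$a{\left(G,P \right)} - 104942 = 0 - 104942 = -104942$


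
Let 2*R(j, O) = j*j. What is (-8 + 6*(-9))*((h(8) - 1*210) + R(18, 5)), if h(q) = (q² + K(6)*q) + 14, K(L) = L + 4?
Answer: -6820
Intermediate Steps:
K(L) = 4 + L
h(q) = 14 + q² + 10*q (h(q) = (q² + (4 + 6)*q) + 14 = (q² + 10*q) + 14 = 14 + q² + 10*q)
R(j, O) = j²/2 (R(j, O) = (j*j)/2 = j²/2)
(-8 + 6*(-9))*((h(8) - 1*210) + R(18, 5)) = (-8 + 6*(-9))*(((14 + 8² + 10*8) - 1*210) + (½)*18²) = (-8 - 54)*(((14 + 64 + 80) - 210) + (½)*324) = -62*((158 - 210) + 162) = -62*(-52 + 162) = -62*110 = -6820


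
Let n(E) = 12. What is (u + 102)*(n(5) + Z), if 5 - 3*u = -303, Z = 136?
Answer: 90872/3 ≈ 30291.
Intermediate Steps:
u = 308/3 (u = 5/3 - ⅓*(-303) = 5/3 + 101 = 308/3 ≈ 102.67)
(u + 102)*(n(5) + Z) = (308/3 + 102)*(12 + 136) = (614/3)*148 = 90872/3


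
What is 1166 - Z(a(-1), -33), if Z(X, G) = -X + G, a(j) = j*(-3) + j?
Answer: 1201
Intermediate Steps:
a(j) = -2*j (a(j) = -3*j + j = -2*j)
Z(X, G) = G - X
1166 - Z(a(-1), -33) = 1166 - (-33 - (-2)*(-1)) = 1166 - (-33 - 1*2) = 1166 - (-33 - 2) = 1166 - 1*(-35) = 1166 + 35 = 1201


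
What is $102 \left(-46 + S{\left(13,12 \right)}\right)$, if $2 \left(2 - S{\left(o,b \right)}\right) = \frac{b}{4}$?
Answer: $-4641$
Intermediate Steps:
$S{\left(o,b \right)} = 2 - \frac{b}{8}$ ($S{\left(o,b \right)} = 2 - \frac{b \frac{1}{4}}{2} = 2 - \frac{\frac{1}{4} b}{2} = 2 - \frac{b}{8}$)
$102 \left(-46 + S{\left(13,12 \right)}\right) = 102 \left(-46 + \left(2 - \frac{3}{2}\right)\right) = 102 \left(-46 + \frac{1}{2}\right) = 102 \left(- \frac{91}{2}\right) = -4641$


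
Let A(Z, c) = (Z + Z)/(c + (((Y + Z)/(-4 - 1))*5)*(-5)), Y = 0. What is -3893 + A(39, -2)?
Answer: -751271/193 ≈ -3892.6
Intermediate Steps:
A(Z, c) = 2*Z/(c + 5*Z) (A(Z, c) = (Z + Z)/(c + (((0 + Z)/(-4 - 1))*5)*(-5)) = (2*Z)/(c + ((Z/(-5))*5)*(-5)) = (2*Z)/(c + ((Z*(-⅕))*5)*(-5)) = (2*Z)/(c + (-Z/5*5)*(-5)) = (2*Z)/(c - Z*(-5)) = (2*Z)/(c + 5*Z) = 2*Z/(c + 5*Z))
-3893 + A(39, -2) = -3893 + 2*39/(-2 + 5*39) = -3893 + 2*39/(-2 + 195) = -3893 + 2*39/193 = -3893 + 2*39*(1/193) = -3893 + 78/193 = -751271/193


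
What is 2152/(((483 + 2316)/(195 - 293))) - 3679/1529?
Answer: -332757505/4279671 ≈ -77.753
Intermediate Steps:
2152/(((483 + 2316)/(195 - 293))) - 3679/1529 = 2152/((2799/(-98))) - 3679*1/1529 = 2152/((2799*(-1/98))) - 3679/1529 = 2152/(-2799/98) - 3679/1529 = 2152*(-98/2799) - 3679/1529 = -210896/2799 - 3679/1529 = -332757505/4279671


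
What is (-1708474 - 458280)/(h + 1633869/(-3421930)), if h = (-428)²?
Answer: -7414480515220/626841191251 ≈ -11.828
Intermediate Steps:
h = 183184
(-1708474 - 458280)/(h + 1633869/(-3421930)) = (-1708474 - 458280)/(183184 + 1633869/(-3421930)) = -2166754/(183184 + 1633869*(-1/3421930)) = -2166754/(183184 - 1633869/3421930) = -2166754/626841191251/3421930 = -2166754*3421930/626841191251 = -7414480515220/626841191251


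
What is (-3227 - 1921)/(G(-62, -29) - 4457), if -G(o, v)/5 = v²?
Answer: 2574/4331 ≈ 0.59432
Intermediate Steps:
G(o, v) = -5*v²
(-3227 - 1921)/(G(-62, -29) - 4457) = (-3227 - 1921)/(-5*(-29)² - 4457) = -5148/(-5*841 - 4457) = -5148/(-4205 - 4457) = -5148/(-8662) = -5148*(-1/8662) = 2574/4331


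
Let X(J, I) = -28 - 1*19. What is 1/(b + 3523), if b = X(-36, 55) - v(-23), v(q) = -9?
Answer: 1/3485 ≈ 0.00028694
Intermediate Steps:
X(J, I) = -47 (X(J, I) = -28 - 19 = -47)
b = -38 (b = -47 - 1*(-9) = -47 + 9 = -38)
1/(b + 3523) = 1/(-38 + 3523) = 1/3485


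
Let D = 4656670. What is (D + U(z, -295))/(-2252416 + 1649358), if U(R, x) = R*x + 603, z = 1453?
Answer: -2114319/301529 ≈ -7.0120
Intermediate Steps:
U(R, x) = 603 + R*x
(D + U(z, -295))/(-2252416 + 1649358) = (4656670 + (603 + 1453*(-295)))/(-2252416 + 1649358) = (4656670 + (603 - 428635))/(-603058) = (4656670 - 428032)*(-1/603058) = 4228638*(-1/603058) = -2114319/301529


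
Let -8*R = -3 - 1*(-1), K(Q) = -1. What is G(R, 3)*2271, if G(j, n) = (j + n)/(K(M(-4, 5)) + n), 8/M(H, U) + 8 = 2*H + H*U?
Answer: 29523/8 ≈ 3690.4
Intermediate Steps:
M(H, U) = 8/(-8 + 2*H + H*U) (M(H, U) = 8/(-8 + (2*H + H*U)) = 8/(-8 + 2*H + H*U))
R = ¼ (R = -(-3 - 1*(-1))/8 = -(-3 + 1)/8 = -⅛*(-2) = ¼ ≈ 0.25000)
G(j, n) = (j + n)/(-1 + n)
G(R, 3)*2271 = ((¼ + 3)/(-1 + 3))*2271 = ((13/4)/2)*2271 = ((½)*(13/4))*2271 = (13/8)*2271 = 29523/8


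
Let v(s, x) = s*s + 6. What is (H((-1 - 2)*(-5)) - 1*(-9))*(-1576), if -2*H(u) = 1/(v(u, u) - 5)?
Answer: -1602398/113 ≈ -14181.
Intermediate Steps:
v(s, x) = 6 + s² (v(s, x) = s² + 6 = 6 + s²)
H(u) = -1/(2*(1 + u²)) (H(u) = -1/(2*((6 + u²) - 5)) = -1/(2*(1 + u²)))
(H((-1 - 2)*(-5)) - 1*(-9))*(-1576) = (-1/(2 + 2*((-1 - 2)*(-5))²) - 1*(-9))*(-1576) = (-1/(2 + 2*(-3*(-5))²) + 9)*(-1576) = (-1/(2 + 2*15²) + 9)*(-1576) = (-1/(2 + 2*225) + 9)*(-1576) = (-1/(2 + 450) + 9)*(-1576) = (-1/452 + 9)*(-1576) = (4067/452)*(-1576) = -1602398/113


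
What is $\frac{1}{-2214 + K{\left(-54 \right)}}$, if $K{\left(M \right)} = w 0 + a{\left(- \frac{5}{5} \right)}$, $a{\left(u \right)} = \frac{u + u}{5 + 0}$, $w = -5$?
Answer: $- \frac{5}{11072} \approx -0.00045159$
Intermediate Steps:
$a{\left(u \right)} = \frac{2 u}{5}$
$K{\left(M \right)} = - \frac{2}{5}$ ($K{\left(M \right)} = \left(-5\right) 0 + \frac{2 \left(- \frac{5}{5}\right)}{5} = 0 + \frac{2 \left(\left(-5\right) \frac{1}{5}\right)}{5} = 0 + \frac{2}{5} \left(-1\right) = 0 - \frac{2}{5} = - \frac{2}{5}$)
$\frac{1}{-2214 + K{\left(-54 \right)}} = \frac{1}{-2214 - \frac{2}{5}} = \frac{1}{- \frac{11072}{5}} = - \frac{5}{11072}$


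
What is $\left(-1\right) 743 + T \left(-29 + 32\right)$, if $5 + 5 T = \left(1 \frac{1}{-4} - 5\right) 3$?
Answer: $- \frac{15109}{20} \approx -755.45$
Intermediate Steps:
$T = - \frac{83}{20}$ ($T = -1 + \frac{\left(1 \frac{1}{-4} - 5\right) 3}{5} = -1 + \frac{\left(1 \left(- \frac{1}{4}\right) - 5\right) 3}{5} = -1 + \frac{\left(- \frac{1}{4} - 5\right) 3}{5} = -1 + \frac{\left(- \frac{21}{4}\right) 3}{5} = -1 + \frac{1}{5} \left(- \frac{63}{4}\right) = -1 - \frac{63}{20} = - \frac{83}{20} \approx -4.15$)
$\left(-1\right) 743 + T \left(-29 + 32\right) = \left(-1\right) 743 - \frac{83 \left(-29 + 32\right)}{20} = -743 - \frac{249}{20} = - \frac{15109}{20}$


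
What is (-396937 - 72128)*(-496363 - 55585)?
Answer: 258899488620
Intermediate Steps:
(-396937 - 72128)*(-496363 - 55585) = -469065*(-551948) = 258899488620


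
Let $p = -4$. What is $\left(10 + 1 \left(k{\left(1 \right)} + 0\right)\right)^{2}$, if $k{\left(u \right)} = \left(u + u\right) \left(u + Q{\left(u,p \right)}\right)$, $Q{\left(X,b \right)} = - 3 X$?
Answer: $36$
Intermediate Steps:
$k{\left(u \right)} = - 4 u^{2}$ ($k{\left(u \right)} = \left(u + u\right) \left(u - 3 u\right) = 2 u \left(- 2 u\right) = - 4 u^{2}$)
$\left(10 + 1 \left(k{\left(1 \right)} + 0\right)\right)^{2} = \left(10 + 1 \left(- 4 \cdot 1^{2} + 0\right)\right)^{2} = \left(10 + 1 \left(\left(-4\right) 1 + 0\right)\right)^{2} = \left(10 + 1 \left(-4 + 0\right)\right)^{2} = \left(10 + 1 \left(-4\right)\right)^{2} = \left(10 - 4\right)^{2} = 6^{2} = 36$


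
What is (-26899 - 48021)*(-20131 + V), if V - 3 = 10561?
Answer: 716759640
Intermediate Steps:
V = 10564 (V = 3 + 10561 = 10564)
(-26899 - 48021)*(-20131 + V) = (-26899 - 48021)*(-20131 + 10564) = -74920*(-9567) = 716759640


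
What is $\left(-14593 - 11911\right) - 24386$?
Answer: $-50890$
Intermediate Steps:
$\left(-14593 - 11911\right) - 24386 = -26504 - 24386 = -50890$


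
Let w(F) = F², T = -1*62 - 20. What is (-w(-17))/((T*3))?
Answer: 289/246 ≈ 1.1748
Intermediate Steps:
T = -82 (T = -62 - 20 = -82)
(-w(-17))/((T*3)) = (-1*(-17)²)/((-82*3)) = -1*289/(-246) = -289*(-1/246) = 289/246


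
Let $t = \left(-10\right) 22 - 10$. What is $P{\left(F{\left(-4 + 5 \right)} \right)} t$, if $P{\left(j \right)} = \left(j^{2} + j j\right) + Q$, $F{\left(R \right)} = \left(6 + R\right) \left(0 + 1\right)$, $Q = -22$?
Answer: $-17480$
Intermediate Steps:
$F{\left(R \right)} = 6 + R$ ($F{\left(R \right)} = \left(6 + R\right) 1 = 6 + R$)
$P{\left(j \right)} = -22 + 2 j^{2}$ ($P{\left(j \right)} = \left(j^{2} + j j\right) - 22 = \left(j^{2} + j^{2}\right) - 22 = 2 j^{2} - 22 = -22 + 2 j^{2}$)
$t = -230$ ($t = -220 - 10 = -230$)
$P{\left(F{\left(-4 + 5 \right)} \right)} t = \left(-22 + 2 \left(6 + \left(-4 + 5\right)\right)^{2}\right) \left(-230\right) = \left(-22 + 2 \left(6 + 1\right)^{2}\right) \left(-230\right) = \left(-22 + 2 \cdot 7^{2}\right) \left(-230\right) = \left(-22 + 2 \cdot 49\right) \left(-230\right) = \left(-22 + 98\right) \left(-230\right) = 76 \left(-230\right) = -17480$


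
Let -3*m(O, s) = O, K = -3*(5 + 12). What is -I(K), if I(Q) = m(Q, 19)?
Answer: -17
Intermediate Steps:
K = -51 (K = -3*17 = -51)
m(O, s) = -O/3
I(Q) = -Q/3
-I(K) = -(-1)*(-51)/3 = -1*17 = -17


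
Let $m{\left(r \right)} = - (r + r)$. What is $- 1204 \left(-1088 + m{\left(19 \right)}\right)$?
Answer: $1355704$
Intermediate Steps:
$m{\left(r \right)} = - 2 r$
$- 1204 \left(-1088 + m{\left(19 \right)}\right) = - 1204 \left(-1088 - 38\right) = \left(-1204\right) \left(-1126\right) = 1355704$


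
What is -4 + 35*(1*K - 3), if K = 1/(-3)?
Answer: -362/3 ≈ -120.67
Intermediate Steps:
K = -1/3 ≈ -0.33333
-4 + 35*(1*K - 3) = -4 + 35*(1*(-1/3) - 3) = -4 + 35*(-1/3 - 3) = -4 + 35*(-10/3) = -4 - 350/3 = -362/3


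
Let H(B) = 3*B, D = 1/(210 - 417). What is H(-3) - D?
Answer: -1862/207 ≈ -8.9952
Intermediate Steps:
D = -1/207 (D = 1/(-207) = -1/207 ≈ -0.0048309)
H(-3) - D = 3*(-3) - 1*(-1/207) = -9 + 1/207 = -1862/207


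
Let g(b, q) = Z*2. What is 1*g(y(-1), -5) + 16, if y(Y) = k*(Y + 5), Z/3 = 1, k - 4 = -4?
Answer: 22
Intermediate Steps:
k = 0 (k = 4 - 4 = 0)
Z = 3 (Z = 3*1 = 3)
y(Y) = 0 (y(Y) = 0*(Y + 5) = 0*(5 + Y) = 0)
g(b, q) = 6 (g(b, q) = 3*2 = 6)
1*g(y(-1), -5) + 16 = 1*6 + 16 = 6 + 16 = 22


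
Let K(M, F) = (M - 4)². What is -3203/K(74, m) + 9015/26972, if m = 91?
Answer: -5277227/16520350 ≈ -0.31944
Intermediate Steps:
K(M, F) = (-4 + M)²
-3203/K(74, m) + 9015/26972 = -3203/(-4 + 74)² + 9015/26972 = -3203/(70²) + 9015*(1/26972) = -3203/4900 + 9015/26972 = -5277227/16520350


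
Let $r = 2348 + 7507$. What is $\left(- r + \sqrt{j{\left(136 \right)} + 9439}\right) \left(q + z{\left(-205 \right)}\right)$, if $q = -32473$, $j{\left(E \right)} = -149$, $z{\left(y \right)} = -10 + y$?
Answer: $322140240 - 32688 \sqrt{9290} \approx 3.1899 \cdot 10^{8}$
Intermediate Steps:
$r = 9855$
$\left(- r + \sqrt{j{\left(136 \right)} + 9439}\right) \left(q + z{\left(-205 \right)}\right) = \left(\left(-1\right) 9855 + \sqrt{-149 + 9439}\right) \left(-32473 - 215\right) = \left(-9855 + \sqrt{9290}\right) \left(-32473 - 215\right) = \left(-9855 + \sqrt{9290}\right) \left(-32688\right) = 322140240 - 32688 \sqrt{9290}$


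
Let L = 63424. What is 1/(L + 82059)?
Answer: 1/145483 ≈ 6.8737e-6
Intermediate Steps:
1/(L + 82059) = 1/(63424 + 82059) = 1/145483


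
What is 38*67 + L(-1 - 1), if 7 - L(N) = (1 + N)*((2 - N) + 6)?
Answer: 2563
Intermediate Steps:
L(N) = 7 - (1 + N)*(8 - N) (L(N) = 7 - (1 + N)*((2 - N) + 6) = 7 - (1 + N)*(8 - N))
38*67 + L(-1 - 1) = 38*67 + (-1 + (-1 - 1)² - 7*(-1 - 1)) = 2546 + (-1 + (-2)² - 7*(-2)) = 2546 + (-1 + 4 + 14) = 2546 + 17 = 2563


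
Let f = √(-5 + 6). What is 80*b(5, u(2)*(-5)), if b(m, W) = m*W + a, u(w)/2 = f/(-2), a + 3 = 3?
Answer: 2000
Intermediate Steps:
a = 0 (a = -3 + 3 = 0)
f = 1 (f = √1 = 1)
u(w) = -1 (u(w) = 2*(1/(-2)) = 2*(1*(-½)) = 2*(-½) = -1)
b(m, W) = W*m (b(m, W) = m*W + 0 = W*m + 0 = W*m)
80*b(5, u(2)*(-5)) = 80*(-1*(-5)*5) = 80*(5*5) = 80*25 = 2000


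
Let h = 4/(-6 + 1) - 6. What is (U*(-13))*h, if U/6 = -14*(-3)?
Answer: 111384/5 ≈ 22277.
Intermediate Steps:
U = 252 (U = 6*(-14*(-3)) = 6*42 = 252)
h = -34/5 (h = 4/(-5) - 6 = -1/5*4 - 6 = -4/5 - 6 = -34/5 ≈ -6.8000)
(U*(-13))*h = (252*(-13))*(-34/5) = -3276*(-34/5) = 111384/5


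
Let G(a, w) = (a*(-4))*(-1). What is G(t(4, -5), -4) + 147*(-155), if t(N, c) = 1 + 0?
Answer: -22781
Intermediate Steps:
t(N, c) = 1
G(a, w) = 4*a (G(a, w) = -4*a*(-1) = 4*a)
G(t(4, -5), -4) + 147*(-155) = 4*1 + 147*(-155) = 4 - 22785 = -22781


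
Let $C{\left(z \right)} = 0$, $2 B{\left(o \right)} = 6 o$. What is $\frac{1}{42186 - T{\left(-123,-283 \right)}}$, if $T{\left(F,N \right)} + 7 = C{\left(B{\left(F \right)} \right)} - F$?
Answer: $\frac{1}{42070} \approx 2.377 \cdot 10^{-5}$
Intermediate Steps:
$B{\left(o \right)} = 3 o$ ($B{\left(o \right)} = \frac{6 o}{2} = 3 o$)
$T{\left(F,N \right)} = -7 - F$ ($T{\left(F,N \right)} = -7 + \left(0 - F\right) = -7 - F$)
$\frac{1}{42186 - T{\left(-123,-283 \right)}} = \frac{1}{42186 - \left(-7 - -123\right)} = \frac{1}{42186 - \left(-7 + 123\right)} = \frac{1}{42186 - 116} = \frac{1}{42070}$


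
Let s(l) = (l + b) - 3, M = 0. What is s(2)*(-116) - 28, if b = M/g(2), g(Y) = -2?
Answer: 88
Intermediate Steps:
b = 0 (b = 0/(-2) = 0*(-½) = 0)
s(l) = -3 + l (s(l) = (l + 0) - 3 = l - 3 = -3 + l)
s(2)*(-116) - 28 = (-3 + 2)*(-116) - 28 = -1*(-116) - 28 = 116 - 28 = 88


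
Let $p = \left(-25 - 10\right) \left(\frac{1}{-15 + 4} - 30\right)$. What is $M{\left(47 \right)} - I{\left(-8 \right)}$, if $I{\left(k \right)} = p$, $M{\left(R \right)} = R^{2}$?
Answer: $\frac{12714}{11} \approx 1155.8$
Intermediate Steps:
$p = \frac{11585}{11}$ ($p = - 35 \left(\frac{1}{-11} - 30\right) = - 35 \left(- \frac{1}{11} - 30\right) = \left(-35\right) \left(- \frac{331}{11}\right) = \frac{11585}{11} \approx 1053.2$)
$I{\left(k \right)} = \frac{11585}{11}$
$M{\left(47 \right)} - I{\left(-8 \right)} = 47^{2} - \frac{11585}{11} = 2209 - \frac{11585}{11} = \frac{12714}{11}$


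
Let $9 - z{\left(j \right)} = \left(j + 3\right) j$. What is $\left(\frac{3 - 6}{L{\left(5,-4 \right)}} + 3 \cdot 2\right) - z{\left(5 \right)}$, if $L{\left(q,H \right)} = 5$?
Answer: $\frac{182}{5} \approx 36.4$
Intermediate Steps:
$z{\left(j \right)} = 9 - j \left(3 + j\right)$ ($z{\left(j \right)} = 9 - \left(j + 3\right) j = 9 - \left(3 + j\right) j = 9 - j \left(3 + j\right)$)
$\left(\frac{3 - 6}{L{\left(5,-4 \right)}} + 3 \cdot 2\right) - z{\left(5 \right)} = \left(\frac{3 - 6}{5} + 3 \cdot 2\right) - \left(9 - 5^{2} - 15\right) = \left(\left(3 - 6\right) \frac{1}{5} + 6\right) - \left(9 - 25 - 15\right) = \left(\left(-3\right) \frac{1}{5} + 6\right) - \left(9 - 25 - 15\right) = \left(- \frac{3}{5} + 6\right) - -31 = \frac{27}{5} + 31 = \frac{182}{5}$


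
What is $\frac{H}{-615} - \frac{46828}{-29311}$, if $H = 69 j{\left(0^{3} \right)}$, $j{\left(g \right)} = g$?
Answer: $\frac{46828}{29311} \approx 1.5976$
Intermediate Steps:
$H = 0$ ($H = 69 \cdot 0^{3} = 69 \cdot 0 = 0$)
$\frac{H}{-615} - \frac{46828}{-29311} = \frac{0}{-615} - \frac{46828}{-29311} = 0 \left(- \frac{1}{615}\right) - - \frac{46828}{29311} = 0 + \frac{46828}{29311} = \frac{46828}{29311}$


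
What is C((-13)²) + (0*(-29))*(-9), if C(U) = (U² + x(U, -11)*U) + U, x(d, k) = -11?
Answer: 26871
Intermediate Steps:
C(U) = U² - 10*U (C(U) = (U² - 11*U) + U = U² - 10*U)
C((-13)²) + (0*(-29))*(-9) = (-13)²*(-10 + (-13)²) + (0*(-29))*(-9) = 169*(-10 + 169) + 0*(-9) = 169*159 + 0 = 26871 + 0 = 26871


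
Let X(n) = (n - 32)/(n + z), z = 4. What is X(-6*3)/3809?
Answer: 25/26663 ≈ 0.00093763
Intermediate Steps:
X(n) = (-32 + n)/(4 + n) (X(n) = (n - 32)/(n + 4) = (-32 + n)/(4 + n))
X(-6*3)/3809 = ((-32 - 6*3)/(4 - 6*3))/3809 = ((-32 - 18)/(4 - 18))*(1/3809) = (-50/(-14))*(1/3809) = -1/14*(-50)*(1/3809) = (25/7)*(1/3809) = 25/26663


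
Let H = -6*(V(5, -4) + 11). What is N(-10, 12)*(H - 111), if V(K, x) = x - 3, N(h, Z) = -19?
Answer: 2565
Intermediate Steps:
V(K, x) = -3 + x
H = -24 (H = -6*((-3 - 4) + 11) = -6*(-7 + 11) = -6*4 = -24)
N(-10, 12)*(H - 111) = -19*(-24 - 111) = -19*(-135) = 2565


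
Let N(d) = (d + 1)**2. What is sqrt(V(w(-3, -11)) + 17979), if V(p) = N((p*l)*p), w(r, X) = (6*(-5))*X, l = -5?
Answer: 2*sqrt(74119794745) ≈ 5.4450e+5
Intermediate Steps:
w(r, X) = -30*X
N(d) = (1 + d)**2
V(p) = (1 - 5*p**2)**2 (V(p) = (1 + (p*(-5))*p)**2 = (1 + (-5*p)*p)**2 = (1 - 5*p**2)**2)
sqrt(V(w(-3, -11)) + 17979) = sqrt((-1 + 5*(-30*(-11))**2)**2 + 17979) = sqrt((-1 + 5*330**2)**2 + 17979) = sqrt((-1 + 5*108900)**2 + 17979) = sqrt((-1 + 544500)**2 + 17979) = sqrt(544499**2 + 17979) = sqrt(296479161001 + 17979) = sqrt(296479178980) = 2*sqrt(74119794745)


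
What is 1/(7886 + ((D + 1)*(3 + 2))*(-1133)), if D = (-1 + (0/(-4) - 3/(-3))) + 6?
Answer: -1/31769 ≈ -3.1477e-5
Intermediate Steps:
D = 6 (D = (-1 + (0*(-1/4) - 3*(-1/3))) + 6 = (-1 + (0 + 1)) + 6 = (-1 + 1) + 6 = 0 + 6 = 6)
1/(7886 + ((D + 1)*(3 + 2))*(-1133)) = 1/(7886 + ((6 + 1)*(3 + 2))*(-1133)) = 1/(7886 + (7*5)*(-1133)) = 1/(7886 + 35*(-1133)) = 1/(7886 - 39655) = 1/(-31769) = -1/31769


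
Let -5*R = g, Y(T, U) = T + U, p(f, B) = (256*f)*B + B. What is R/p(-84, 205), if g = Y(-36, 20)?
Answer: -16/22040575 ≈ -7.2593e-7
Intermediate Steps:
p(f, B) = B + 256*B*f (p(f, B) = 256*B*f + B = B + 256*B*f)
g = -16 (g = -36 + 20 = -16)
R = 16/5 (R = -1/5*(-16) = 16/5 ≈ 3.2000)
R/p(-84, 205) = 16/(5*((205*(1 + 256*(-84))))) = 16/(5*((205*(1 - 21504)))) = 16/(5*((205*(-21503)))) = (16/5)/(-4408115) = (16/5)*(-1/4408115) = -16/22040575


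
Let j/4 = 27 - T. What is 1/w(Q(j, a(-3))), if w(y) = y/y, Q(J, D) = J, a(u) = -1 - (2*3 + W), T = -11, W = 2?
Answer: 1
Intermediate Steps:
a(u) = -9 (a(u) = -1 - (2*3 + 2) = -1 - (6 + 2) = -1 - 1*8 = -1 - 8 = -9)
j = 152 (j = 4*(27 - 1*(-11)) = 4*(27 + 11) = 4*38 = 152)
w(y) = 1
1/w(Q(j, a(-3))) = 1/1 = 1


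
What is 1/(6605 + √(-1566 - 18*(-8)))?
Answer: 6605/43627447 - 3*I*√158/43627447 ≈ 0.0001514 - 8.6435e-7*I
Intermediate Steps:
1/(6605 + √(-1566 - 18*(-8))) = 1/(6605 + √(-1566 + 144)) = 1/(6605 + √(-1422)) = 1/(6605 + 3*I*√158)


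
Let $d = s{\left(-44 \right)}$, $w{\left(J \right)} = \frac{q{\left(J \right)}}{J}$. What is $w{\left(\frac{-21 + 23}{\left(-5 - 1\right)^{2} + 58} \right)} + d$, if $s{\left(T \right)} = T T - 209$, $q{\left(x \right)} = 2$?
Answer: $1821$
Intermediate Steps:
$s{\left(T \right)} = -209 + T^{2}$ ($s{\left(T \right)} = T^{2} - 209 = -209 + T^{2}$)
$w{\left(J \right)} = \frac{2}{J}$
$d = 1727$ ($d = -209 + \left(-44\right)^{2} = -209 + 1936 = 1727$)
$w{\left(\frac{-21 + 23}{\left(-5 - 1\right)^{2} + 58} \right)} + d = \frac{2}{\left(-21 + 23\right) \frac{1}{\left(-5 - 1\right)^{2} + 58}} + 1727 = \frac{2}{2 \frac{1}{\left(-6\right)^{2} + 58}} + 1727 = \frac{2}{2 \frac{1}{36 + 58}} + 1727 = \frac{2}{2 \cdot \frac{1}{94}} + 1727 = 2 \frac{1}{\frac{1}{47}} + 1727 = 2 \cdot 47 + 1727 = 94 + 1727 = 1821$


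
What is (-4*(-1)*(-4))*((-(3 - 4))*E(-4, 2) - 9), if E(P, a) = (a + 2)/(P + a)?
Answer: 176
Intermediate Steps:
E(P, a) = (2 + a)/(P + a)
(-4*(-1)*(-4))*((-(3 - 4))*E(-4, 2) - 9) = (-4*(-1)*(-4))*((-(3 - 4))*((2 + 2)/(-4 + 2)) - 9) = (4*(-4))*((-1*(-1))*(4/(-2)) - 9) = -16*(1*(-½*4) - 9) = -16*(1*(-2) - 9) = -16*(-2 - 9) = -16*(-11) = 176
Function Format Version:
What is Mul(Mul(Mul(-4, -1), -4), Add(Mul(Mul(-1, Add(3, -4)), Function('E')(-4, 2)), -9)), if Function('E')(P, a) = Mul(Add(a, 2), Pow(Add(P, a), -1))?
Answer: 176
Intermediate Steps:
Function('E')(P, a) = Mul(Pow(Add(P, a), -1), Add(2, a)) (Function('E')(P, a) = Mul(Add(2, a), Pow(Add(P, a), -1)) = Mul(Pow(Add(P, a), -1), Add(2, a)))
Mul(Mul(Mul(-4, -1), -4), Add(Mul(Mul(-1, Add(3, -4)), Function('E')(-4, 2)), -9)) = Mul(Mul(Mul(-4, -1), -4), Add(Mul(Mul(-1, Add(3, -4)), Mul(Pow(Add(-4, 2), -1), Add(2, 2))), -9)) = Mul(Mul(4, -4), Add(Mul(Mul(-1, -1), Mul(Pow(-2, -1), 4)), -9)) = Mul(-16, Add(Mul(1, Mul(Rational(-1, 2), 4)), -9)) = Mul(-16, Add(Mul(1, -2), -9)) = Mul(-16, Add(-2, -9)) = Mul(-16, -11) = 176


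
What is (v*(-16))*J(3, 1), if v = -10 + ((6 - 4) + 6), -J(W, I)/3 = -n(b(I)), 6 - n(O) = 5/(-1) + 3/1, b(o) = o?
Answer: 768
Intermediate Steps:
n(O) = 8 (n(O) = 6 - (5/(-1) + 3/1) = 6 - (5*(-1) + 3*1) = 6 - (-5 + 3) = 6 - 1*(-2) = 6 + 2 = 8)
J(W, I) = 24 (J(W, I) = -(-3)*8 = -3*(-8) = 24)
v = -2 (v = -10 + (2 + 6) = -10 + 8 = -2)
(v*(-16))*J(3, 1) = -2*(-16)*24 = 32*24 = 768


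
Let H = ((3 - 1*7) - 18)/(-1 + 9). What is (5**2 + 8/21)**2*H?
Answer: -3124979/1764 ≈ -1771.5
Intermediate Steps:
H = -11/4 (H = ((3 - 7) - 18)/8 = (-4 - 18)*(1/8) = -22*1/8 = -11/4 ≈ -2.7500)
(5**2 + 8/21)**2*H = (5**2 + 8/21)**2*(-11/4) = (25 + 8*(1/21))**2*(-11/4) = (25 + 8/21)**2*(-11/4) = (533/21)**2*(-11/4) = (284089/441)*(-11/4) = -3124979/1764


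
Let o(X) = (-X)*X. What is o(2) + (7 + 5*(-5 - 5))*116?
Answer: -4992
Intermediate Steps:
o(X) = -X²
o(2) + (7 + 5*(-5 - 5))*116 = -1*2² + (7 + 5*(-5 - 5))*116 = -1*4 + (7 + 5*(-10))*116 = -4 + (7 - 50)*116 = -4 - 43*116 = -4 - 4988 = -4992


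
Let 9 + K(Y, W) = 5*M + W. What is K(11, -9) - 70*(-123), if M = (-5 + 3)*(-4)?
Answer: 8632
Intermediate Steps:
M = 8 (M = -2*(-4) = 8)
K(Y, W) = 31 + W (K(Y, W) = -9 + (5*8 + W) = -9 + (40 + W) = 31 + W)
K(11, -9) - 70*(-123) = (31 - 9) - 70*(-123) = 22 + 8610 = 8632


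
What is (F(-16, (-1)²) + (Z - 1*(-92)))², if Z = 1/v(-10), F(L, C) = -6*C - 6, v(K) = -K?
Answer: 641601/100 ≈ 6416.0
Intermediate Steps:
F(L, C) = -6 - 6*C
Z = ⅒ (Z = 1/(-1*(-10)) = 1/10 = ⅒ ≈ 0.10000)
(F(-16, (-1)²) + (Z - 1*(-92)))² = ((-6 - 6*(-1)²) + (⅒ - 1*(-92)))² = ((-6 - 6*1) + (⅒ + 92))² = ((-6 - 6) + 921/10)² = (-12 + 921/10)² = (801/10)² = 641601/100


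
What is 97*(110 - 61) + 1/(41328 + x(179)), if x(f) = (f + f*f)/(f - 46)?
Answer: 26278595665/5528844 ≈ 4753.0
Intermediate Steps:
x(f) = (f + f²)/(-46 + f)
97*(110 - 61) + 1/(41328 + x(179)) = 97*(110 - 61) + 1/(41328 + 179*(1 + 179)/(-46 + 179)) = 97*49 + 1/(41328 + 179*180/133) = 4753 + 1/(41328 + 179*(1/133)*180) = 4753 + 1/(41328 + 32220/133) = 4753 + 1/(5528844/133) = 4753 + 133/5528844 = 26278595665/5528844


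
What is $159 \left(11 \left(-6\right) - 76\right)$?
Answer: $-22578$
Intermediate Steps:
$159 \left(11 \left(-6\right) - 76\right) = 159 \left(-66 - 76\right) = 159 \left(-142\right) = -22578$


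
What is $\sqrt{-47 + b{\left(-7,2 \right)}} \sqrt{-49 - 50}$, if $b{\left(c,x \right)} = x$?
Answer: $- 9 \sqrt{55} \approx -66.746$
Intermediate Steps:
$\sqrt{-47 + b{\left(-7,2 \right)}} \sqrt{-49 - 50} = \sqrt{-47 + 2} \sqrt{-49 - 50} = \sqrt{-45} \sqrt{-99} = 3 i \sqrt{5} \cdot 3 i \sqrt{11} = - 9 \sqrt{55}$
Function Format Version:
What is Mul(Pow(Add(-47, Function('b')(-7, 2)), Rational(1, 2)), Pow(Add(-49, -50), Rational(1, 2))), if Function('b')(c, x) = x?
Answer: Mul(-9, Pow(55, Rational(1, 2))) ≈ -66.746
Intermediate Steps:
Mul(Pow(Add(-47, Function('b')(-7, 2)), Rational(1, 2)), Pow(Add(-49, -50), Rational(1, 2))) = Mul(Pow(Add(-47, 2), Rational(1, 2)), Pow(Add(-49, -50), Rational(1, 2))) = Mul(Pow(-45, Rational(1, 2)), Pow(-99, Rational(1, 2))) = Mul(Mul(3, I, Pow(5, Rational(1, 2))), Mul(3, I, Pow(11, Rational(1, 2)))) = Mul(-9, Pow(55, Rational(1, 2)))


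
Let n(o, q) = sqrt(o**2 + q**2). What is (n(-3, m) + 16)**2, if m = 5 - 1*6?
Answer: (16 + sqrt(10))**2 ≈ 367.19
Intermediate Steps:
m = -1 (m = 5 - 6 = -1)
(n(-3, m) + 16)**2 = (sqrt((-3)**2 + (-1)**2) + 16)**2 = (sqrt(9 + 1) + 16)**2 = (sqrt(10) + 16)**2 = (16 + sqrt(10))**2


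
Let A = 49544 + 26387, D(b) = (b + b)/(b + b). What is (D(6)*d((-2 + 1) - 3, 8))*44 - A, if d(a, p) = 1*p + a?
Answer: -75755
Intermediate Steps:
d(a, p) = a + p (d(a, p) = p + a = a + p)
D(b) = 1 (D(b) = (2*b)/((2*b)) = (2*b)*(1/(2*b)) = 1)
A = 75931
(D(6)*d((-2 + 1) - 3, 8))*44 - A = (1*(((-2 + 1) - 3) + 8))*44 - 1*75931 = (1*((-1 - 3) + 8))*44 - 75931 = (1*(-4 + 8))*44 - 75931 = (1*4)*44 - 75931 = 4*44 - 75931 = 176 - 75931 = -75755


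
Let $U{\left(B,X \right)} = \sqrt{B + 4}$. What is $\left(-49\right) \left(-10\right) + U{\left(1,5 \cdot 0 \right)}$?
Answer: $490 + \sqrt{5} \approx 492.24$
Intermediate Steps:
$U{\left(B,X \right)} = \sqrt{4 + B}$
$\left(-49\right) \left(-10\right) + U{\left(1,5 \cdot 0 \right)} = \left(-49\right) \left(-10\right) + \sqrt{4 + 1} = 490 + \sqrt{5}$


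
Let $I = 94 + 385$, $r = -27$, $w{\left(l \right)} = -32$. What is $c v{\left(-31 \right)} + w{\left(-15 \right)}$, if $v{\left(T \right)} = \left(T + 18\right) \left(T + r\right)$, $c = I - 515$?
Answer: $-27176$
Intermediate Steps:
$I = 479$
$c = -36$ ($c = 479 - 515 = -36$)
$v{\left(T \right)} = \left(-27 + T\right) \left(18 + T\right)$ ($v{\left(T \right)} = \left(T + 18\right) \left(T - 27\right) = \left(18 + T\right) \left(-27 + T\right) = \left(-27 + T\right) \left(18 + T\right)$)
$c v{\left(-31 \right)} + w{\left(-15 \right)} = - 36 \left(-486 + \left(-31\right)^{2} - -279\right) - 32 = - 36 \left(-486 + 961 + 279\right) - 32 = \left(-36\right) 754 - 32 = -27144 - 32 = -27176$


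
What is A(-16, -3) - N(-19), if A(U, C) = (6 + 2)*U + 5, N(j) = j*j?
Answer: -484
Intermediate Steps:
N(j) = j²
A(U, C) = 5 + 8*U (A(U, C) = 8*U + 5 = 5 + 8*U)
A(-16, -3) - N(-19) = (5 + 8*(-16)) - 1*(-19)² = (5 - 128) - 1*361 = -123 - 361 = -484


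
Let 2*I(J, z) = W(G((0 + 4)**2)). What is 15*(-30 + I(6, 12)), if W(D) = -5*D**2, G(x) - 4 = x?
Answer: -15450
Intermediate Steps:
G(x) = 4 + x
I(J, z) = -1000 (I(J, z) = (-5*(4 + (0 + 4)**2)**2)/2 = (-5*(4 + 4**2)**2)/2 = (-5*(4 + 16)**2)/2 = (-5*20**2)/2 = (-5*400)/2 = (1/2)*(-2000) = -1000)
15*(-30 + I(6, 12)) = 15*(-30 - 1000) = 15*(-1030) = -15450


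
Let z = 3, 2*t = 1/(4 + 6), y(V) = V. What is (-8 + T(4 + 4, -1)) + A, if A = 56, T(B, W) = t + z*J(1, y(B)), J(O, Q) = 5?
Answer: 1261/20 ≈ 63.050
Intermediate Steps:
t = 1/20 (t = 1/(2*(4 + 6)) = (½)/10 = (½)*(⅒) = 1/20 ≈ 0.050000)
T(B, W) = 301/20 (T(B, W) = 1/20 + 3*5 = 1/20 + 15 = 301/20)
(-8 + T(4 + 4, -1)) + A = (-8 + 301/20) + 56 = 141/20 + 56 = 1261/20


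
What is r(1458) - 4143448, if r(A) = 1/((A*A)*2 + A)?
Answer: -17622026335727/4252986 ≈ -4.1434e+6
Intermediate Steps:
r(A) = 1/(A + 2*A²) (r(A) = 1/(A²*2 + A) = 1/(2*A² + A) = 1/(A + 2*A²))
r(1458) - 4143448 = 1/(1458*(1 + 2*1458)) - 4143448 = 1/(1458*(1 + 2916)) - 4143448 = (1/1458)/2917 - 4143448 = (1/1458)*(1/2917) - 4143448 = 1/4252986 - 4143448 = -17622026335727/4252986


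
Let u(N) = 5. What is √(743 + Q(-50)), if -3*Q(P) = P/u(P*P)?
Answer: √6717/3 ≈ 27.319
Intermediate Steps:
Q(P) = -P/15 (Q(P) = -P/(3*5) = -P/15)
√(743 + Q(-50)) = √(743 - 1/15*(-50)) = √(743 + 10/3) = √(2239/3) = √6717/3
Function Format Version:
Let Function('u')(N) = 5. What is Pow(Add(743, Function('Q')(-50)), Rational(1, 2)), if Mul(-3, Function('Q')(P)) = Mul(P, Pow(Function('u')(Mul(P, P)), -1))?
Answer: Mul(Rational(1, 3), Pow(6717, Rational(1, 2))) ≈ 27.319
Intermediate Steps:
Function('Q')(P) = Mul(Rational(-1, 15), P) (Function('Q')(P) = Mul(Rational(-1, 3), Mul(P, Pow(5, -1))) = Mul(Rational(-1, 3), Mul(P, Rational(1, 5))) = Mul(Rational(-1, 3), Mul(Rational(1, 5), P)) = Mul(Rational(-1, 15), P))
Pow(Add(743, Function('Q')(-50)), Rational(1, 2)) = Pow(Add(743, Mul(Rational(-1, 15), -50)), Rational(1, 2)) = Pow(Add(743, Rational(10, 3)), Rational(1, 2)) = Pow(Rational(2239, 3), Rational(1, 2)) = Mul(Rational(1, 3), Pow(6717, Rational(1, 2)))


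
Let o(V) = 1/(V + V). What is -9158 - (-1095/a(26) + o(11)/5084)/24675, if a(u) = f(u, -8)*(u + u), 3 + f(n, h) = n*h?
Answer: -69328504339284733/7570266904200 ≈ -9158.0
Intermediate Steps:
f(n, h) = -3 + h*n (f(n, h) = -3 + n*h = -3 + h*n)
o(V) = 1/(2*V)
a(u) = 2*u*(-3 - 8*u) (a(u) = (-3 - 8*u)*(u + u) = (-3 - 8*u)*(2*u) = 2*u*(-3 - 8*u))
-9158 - (-1095/a(26) + o(11)/5084)/24675 = -9158 - (-1095*(-1/(52*(3 + 8*26))) + ((1/2)/11)/5084)/24675 = -9158 - (-1095*(-1/(52*(3 + 208))) + ((1/2)*(1/11))*(1/5084))/24675 = -9158 - (-1095/((-2*26*211)) + (1/22)*(1/5084))/24675 = -9158 - (-1095/(-10972) + 1/111848)/24675 = -9158 - (-1095*(-1/10972) + 1/111848)/24675 = -9158 - (1095/10972 + 1/111848)/24675 = -9158 - 30621133/(306799064*24675) = -9158 - 1*30621133/7570266904200 = -9158 - 30621133/7570266904200 = -69328504339284733/7570266904200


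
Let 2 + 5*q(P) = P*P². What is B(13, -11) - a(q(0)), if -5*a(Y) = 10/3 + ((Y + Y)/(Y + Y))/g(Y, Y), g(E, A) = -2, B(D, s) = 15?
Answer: 467/30 ≈ 15.567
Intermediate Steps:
q(P) = -⅖ + P³/5 (q(P) = -⅖ + (P*P²)/5 = -⅖ + P³/5)
a(Y) = -17/30 (a(Y) = -(10/3 + ((Y + Y)/(Y + Y))/(-2))/5 = -(10*(⅓) + ((2*Y)/((2*Y)))*(-½))/5 = -(10/3 + ((2*Y)*(1/(2*Y)))*(-½))/5 = -(10/3 + 1*(-½))/5 = -(10/3 - ½)/5 = -⅕*17/6 = -17/30)
B(13, -11) - a(q(0)) = 15 - 1*(-17/30) = 15 + 17/30 = 467/30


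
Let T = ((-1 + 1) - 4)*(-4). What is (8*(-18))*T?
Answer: -2304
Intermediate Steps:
T = 16 (T = (0 - 4)*(-4) = -4*(-4) = 16)
(8*(-18))*T = (8*(-18))*16 = -144*16 = -2304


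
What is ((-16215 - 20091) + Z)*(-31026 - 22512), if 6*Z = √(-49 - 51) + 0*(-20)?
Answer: 1943750628 - 89230*I ≈ 1.9438e+9 - 89230.0*I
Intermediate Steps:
Z = 5*I/3 (Z = (√(-49 - 51) + 0*(-20))/6 = (√(-100) + 0)/6 = (10*I + 0)/6 = (10*I)/6 = 5*I/3 ≈ 1.6667*I)
((-16215 - 20091) + Z)*(-31026 - 22512) = ((-16215 - 20091) + 5*I/3)*(-31026 - 22512) = (-36306 + 5*I/3)*(-53538) = 1943750628 - 89230*I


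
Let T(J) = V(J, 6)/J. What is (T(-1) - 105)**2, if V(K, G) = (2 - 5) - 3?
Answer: 9801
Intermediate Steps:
V(K, G) = -6 (V(K, G) = -3 - 3 = -6)
T(J) = -6/J
(T(-1) - 105)**2 = (-6/(-1) - 105)**2 = (-6*(-1) - 105)**2 = (6 - 105)**2 = (-99)**2 = 9801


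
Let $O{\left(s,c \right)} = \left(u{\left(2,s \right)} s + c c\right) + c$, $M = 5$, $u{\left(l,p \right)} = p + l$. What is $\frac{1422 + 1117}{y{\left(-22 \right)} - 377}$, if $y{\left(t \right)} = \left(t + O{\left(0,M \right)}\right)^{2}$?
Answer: $- \frac{2539}{313} \approx -8.1118$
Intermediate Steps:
$u{\left(l,p \right)} = l + p$
$O{\left(s,c \right)} = c + c^{2} + s \left(2 + s\right)$ ($O{\left(s,c \right)} = \left(\left(2 + s\right) s + c c\right) + c = \left(s \left(2 + s\right) + c^{2}\right) + c = \left(c^{2} + s \left(2 + s\right)\right) + c = c + c^{2} + s \left(2 + s\right)$)
$y{\left(t \right)} = \left(30 + t\right)^{2}$ ($y{\left(t \right)} = \left(t + \left(5 + 5^{2} + 0 \left(2 + 0\right)\right)\right)^{2} = \left(t + \left(5 + 25 + 0 \cdot 2\right)\right)^{2} = \left(t + \left(5 + 25 + 0\right)\right)^{2} = \left(t + 30\right)^{2} = \left(30 + t\right)^{2}$)
$\frac{1422 + 1117}{y{\left(-22 \right)} - 377} = \frac{1422 + 1117}{\left(30 - 22\right)^{2} - 377} = \frac{2539}{8^{2} - 377} = \frac{2539}{64 - 377} = \frac{2539}{-313} = 2539 \left(- \frac{1}{313}\right) = - \frac{2539}{313}$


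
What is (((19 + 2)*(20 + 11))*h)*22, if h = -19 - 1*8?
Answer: -386694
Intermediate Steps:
h = -27 (h = -19 - 8 = -27)
(((19 + 2)*(20 + 11))*h)*22 = (((19 + 2)*(20 + 11))*(-27))*22 = ((21*31)*(-27))*22 = (651*(-27))*22 = -17577*22 = -386694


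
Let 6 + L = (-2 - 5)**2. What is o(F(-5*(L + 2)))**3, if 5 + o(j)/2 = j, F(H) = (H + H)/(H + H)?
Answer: -512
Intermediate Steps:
L = 43 (L = -6 + (-2 - 5)**2 = -6 + (-7)**2 = -6 + 49 = 43)
F(H) = 1 (F(H) = (2*H)/((2*H)) = (2*H)*(1/(2*H)) = 1)
o(j) = -10 + 2*j
o(F(-5*(L + 2)))**3 = (-10 + 2*1)**3 = (-10 + 2)**3 = (-8)**3 = -512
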